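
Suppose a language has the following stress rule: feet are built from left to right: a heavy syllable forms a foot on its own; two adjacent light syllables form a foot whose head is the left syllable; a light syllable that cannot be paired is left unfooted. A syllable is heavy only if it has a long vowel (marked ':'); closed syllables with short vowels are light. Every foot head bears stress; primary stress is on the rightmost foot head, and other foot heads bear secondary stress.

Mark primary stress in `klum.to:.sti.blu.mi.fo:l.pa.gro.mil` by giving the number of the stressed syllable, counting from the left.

Weights: 1 klum L, 2 to: H, 3 sti L, 4 blu L, 5 mi L, 6 fo:l H, 7 pa L, 8 gro L, 9 mil L.
Parse left to right (heavy = foot alone; LL = one foot; stranded L unfooted): klum (ˈto:) (ˈsti.blu) mi (ˈfo:l) (ˈpa.gro) mil.
Foot heads: 2, 3, 6, 7.
Primary stress on the rightmost head = syllable 7.
Primary stress: syllable 7 → klum.to:.sti.blu.mi.fo:l.ˈpa.gro.mil.

7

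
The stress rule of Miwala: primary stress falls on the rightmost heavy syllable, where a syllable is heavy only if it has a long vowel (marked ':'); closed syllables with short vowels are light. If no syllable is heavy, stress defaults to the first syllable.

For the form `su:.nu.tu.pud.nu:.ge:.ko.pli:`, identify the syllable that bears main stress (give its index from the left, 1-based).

Weights: 1 su: H, 2 nu L, 3 tu L, 4 pud L, 5 nu: H, 6 ge: H, 7 ko L, 8 pli: H.
Heavy syllables in the domain: 1, 5, 6, 8. The rightmost is syllable 8 (pli:).
Primary stress: syllable 8 → su:.nu.tu.pud.nu:.ge:.ko.ˈpli:.

8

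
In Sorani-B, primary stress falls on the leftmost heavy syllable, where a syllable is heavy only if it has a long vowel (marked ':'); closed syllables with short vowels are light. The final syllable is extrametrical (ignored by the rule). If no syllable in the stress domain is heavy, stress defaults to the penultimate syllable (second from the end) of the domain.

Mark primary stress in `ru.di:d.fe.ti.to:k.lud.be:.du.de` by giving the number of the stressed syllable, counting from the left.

The final syllable (9, de) is extrametrical; the stress domain is syllables 1–8.
Weights: 1 ru L, 2 di:d H, 3 fe L, 4 ti L, 5 to:k H, 6 lud L, 7 be: H, 8 du L.
Heavy syllables in the domain: 2, 5, 7. The leftmost is syllable 2 (di:d).
Primary stress: syllable 2 → ru.ˈdi:d.fe.ti.to:k.lud.be:.du.de.

2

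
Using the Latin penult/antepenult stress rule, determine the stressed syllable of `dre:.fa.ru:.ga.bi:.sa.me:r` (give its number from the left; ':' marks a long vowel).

5

Classical Latin: stress the penult if heavy (long vowel or closed), else the antepenult.
Weights: 5 bi: H, 6 sa L, 7 me:r H.
The penult (syllable 6, sa) is light, so stress falls on the antepenult (syllable 5, bi:).
Stress on syllable 5: dre:.fa.ru:.ga.ˈbi:.sa.me:r.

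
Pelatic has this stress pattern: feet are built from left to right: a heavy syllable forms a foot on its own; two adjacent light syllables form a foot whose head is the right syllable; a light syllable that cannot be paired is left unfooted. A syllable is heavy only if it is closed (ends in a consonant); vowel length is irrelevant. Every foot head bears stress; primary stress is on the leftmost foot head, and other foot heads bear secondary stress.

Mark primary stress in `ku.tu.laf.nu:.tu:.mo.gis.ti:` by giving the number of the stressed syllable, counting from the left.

2

Weights: 1 ku L, 2 tu L, 3 laf H, 4 nu: L, 5 tu: L, 6 mo L, 7 gis H, 8 ti: L.
Parse left to right (heavy = foot alone; LL = one foot; stranded L unfooted): (ku.ˈtu) (ˈlaf) (nu:.ˈtu:) mo (ˈgis) ti:.
Foot heads: 2, 3, 5, 7.
Primary stress on the leftmost head = syllable 2.
Primary stress: syllable 2 → ku.ˈtu.laf.nu:.tu:.mo.gis.ti:.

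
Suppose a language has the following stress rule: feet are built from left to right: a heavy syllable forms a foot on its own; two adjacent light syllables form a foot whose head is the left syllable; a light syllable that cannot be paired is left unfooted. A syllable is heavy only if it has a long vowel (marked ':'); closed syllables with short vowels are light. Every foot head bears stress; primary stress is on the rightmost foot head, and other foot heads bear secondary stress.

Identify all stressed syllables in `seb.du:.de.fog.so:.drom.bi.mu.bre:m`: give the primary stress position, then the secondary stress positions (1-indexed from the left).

Weights: 1 seb L, 2 du: H, 3 de L, 4 fog L, 5 so: H, 6 drom L, 7 bi L, 8 mu L, 9 bre:m H.
Parse left to right (heavy = foot alone; LL = one foot; stranded L unfooted): seb (ˈdu:) (ˈde.fog) (ˈso:) (ˈdrom.bi) mu (ˈbre:m).
Foot heads: 2, 3, 5, 6, 9.
Primary stress on the rightmost head = syllable 9.
Secondary stress on 2, 3, 5, 6: seb.ˌdu:.ˌde.fog.ˌso:.ˌdrom.bi.mu.ˈbre:m.

primary 9, secondary 2, 3, 5, 6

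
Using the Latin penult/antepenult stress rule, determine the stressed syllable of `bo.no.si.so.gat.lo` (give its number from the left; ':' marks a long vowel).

5

Classical Latin: stress the penult if heavy (long vowel or closed), else the antepenult.
Weights: 4 so L, 5 gat H, 6 lo L.
The penult (syllable 5, gat) is heavy, so it takes stress.
Stress on syllable 5: bo.no.si.so.ˈgat.lo.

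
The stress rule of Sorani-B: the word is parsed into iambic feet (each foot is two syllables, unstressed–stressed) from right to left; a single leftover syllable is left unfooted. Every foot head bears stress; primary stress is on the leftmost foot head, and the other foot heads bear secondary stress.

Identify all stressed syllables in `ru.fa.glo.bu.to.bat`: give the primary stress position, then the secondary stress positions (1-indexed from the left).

primary 2, secondary 4, 6

Parse right to left into iambic (σˈσ) feet: (ru.ˈfa) (glo.ˈbu) (to.ˈbat).
Foot heads (stressed positions): 2, 4, 6.
End Rule Leftmost: primary stress on the leftmost head = syllable 2.
Secondary stress on 4, 6: ru.ˈfa.glo.ˌbu.to.ˌbat.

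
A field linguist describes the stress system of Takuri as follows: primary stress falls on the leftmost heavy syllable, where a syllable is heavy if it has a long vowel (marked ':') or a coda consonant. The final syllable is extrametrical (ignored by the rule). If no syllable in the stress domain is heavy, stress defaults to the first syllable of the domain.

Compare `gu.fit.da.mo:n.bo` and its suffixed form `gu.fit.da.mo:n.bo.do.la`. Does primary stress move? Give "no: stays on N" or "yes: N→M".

no: stays on 2

Base `gu.fit.da.mo:n.bo` (5 syllables):
  The final syllable (5, bo) is extrametrical; the stress domain is syllables 1–4.
  Weights: 1 gu L, 2 fit H, 3 da L, 4 mo:n H.
  Heavy syllables in the domain: 2, 4. The leftmost is syllable 2 (fit).
  → primary stress on syllable 2.
Suffixed `gu.fit.da.mo:n.bo.do.la` (7 syllables):
  The final syllable (7, la) is extrametrical; the stress domain is syllables 1–6.
  Weights: 1 gu L, 2 fit H, 3 da L, 4 mo:n H, 5 bo L, 6 do L.
  Heavy syllables in the domain: 2, 4. The leftmost is syllable 2 (fit).
  → primary stress on syllable 2.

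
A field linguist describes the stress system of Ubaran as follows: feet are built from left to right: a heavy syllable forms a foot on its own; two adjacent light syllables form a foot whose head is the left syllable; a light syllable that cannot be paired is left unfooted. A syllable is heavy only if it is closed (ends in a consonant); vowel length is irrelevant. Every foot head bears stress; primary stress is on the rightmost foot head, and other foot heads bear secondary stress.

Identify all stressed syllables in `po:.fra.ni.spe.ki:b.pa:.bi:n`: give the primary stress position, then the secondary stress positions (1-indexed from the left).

Weights: 1 po: L, 2 fra L, 3 ni L, 4 spe L, 5 ki:b H, 6 pa: L, 7 bi:n H.
Parse left to right (heavy = foot alone; LL = one foot; stranded L unfooted): (ˈpo:.fra) (ˈni.spe) (ˈki:b) pa: (ˈbi:n).
Foot heads: 1, 3, 5, 7.
Primary stress on the rightmost head = syllable 7.
Secondary stress on 1, 3, 5: ˌpo:.fra.ˌni.spe.ˌki:b.pa:.ˈbi:n.

primary 7, secondary 1, 3, 5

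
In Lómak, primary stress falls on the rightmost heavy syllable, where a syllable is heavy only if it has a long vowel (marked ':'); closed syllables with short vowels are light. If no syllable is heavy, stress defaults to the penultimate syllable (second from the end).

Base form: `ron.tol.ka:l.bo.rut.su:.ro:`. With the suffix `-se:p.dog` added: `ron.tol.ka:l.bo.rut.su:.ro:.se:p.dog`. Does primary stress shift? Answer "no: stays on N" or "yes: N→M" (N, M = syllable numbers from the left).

Base `ron.tol.ka:l.bo.rut.su:.ro:` (7 syllables):
  Weights: 1 ron L, 2 tol L, 3 ka:l H, 4 bo L, 5 rut L, 6 su: H, 7 ro: H.
  Heavy syllables in the domain: 3, 6, 7. The rightmost is syllable 7 (ro:).
  → primary stress on syllable 7.
Suffixed `ron.tol.ka:l.bo.rut.su:.ro:.se:p.dog` (9 syllables):
  Weights: 1 ron L, 2 tol L, 3 ka:l H, 4 bo L, 5 rut L, 6 su: H, 7 ro: H, 8 se:p H, 9 dog L.
  Heavy syllables in the domain: 3, 6, 7, 8. The rightmost is syllable 8 (se:p).
  → primary stress on syllable 8.

yes: 7→8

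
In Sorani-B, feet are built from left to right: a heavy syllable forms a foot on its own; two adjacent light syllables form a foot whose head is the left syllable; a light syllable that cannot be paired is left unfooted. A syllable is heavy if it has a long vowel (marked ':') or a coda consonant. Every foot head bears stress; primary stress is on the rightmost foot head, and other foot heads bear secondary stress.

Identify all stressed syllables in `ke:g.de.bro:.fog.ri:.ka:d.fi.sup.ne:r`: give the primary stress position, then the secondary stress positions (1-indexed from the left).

Weights: 1 ke:g H, 2 de L, 3 bro: H, 4 fog H, 5 ri: H, 6 ka:d H, 7 fi L, 8 sup H, 9 ne:r H.
Parse left to right (heavy = foot alone; LL = one foot; stranded L unfooted): (ˈke:g) de (ˈbro:) (ˈfog) (ˈri:) (ˈka:d) fi (ˈsup) (ˈne:r).
Foot heads: 1, 3, 4, 5, 6, 8, 9.
Primary stress on the rightmost head = syllable 9.
Secondary stress on 1, 3, 4, 5, 6, 8: ˌke:g.de.ˌbro:.ˌfog.ˌri:.ˌka:d.fi.ˌsup.ˈne:r.

primary 9, secondary 1, 3, 4, 5, 6, 8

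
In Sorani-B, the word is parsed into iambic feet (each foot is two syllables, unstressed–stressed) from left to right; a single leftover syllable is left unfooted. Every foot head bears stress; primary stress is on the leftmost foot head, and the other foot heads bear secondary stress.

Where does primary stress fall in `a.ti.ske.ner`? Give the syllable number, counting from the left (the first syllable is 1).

2

Parse left to right into iambic (σˈσ) feet: (a.ˈti) (ske.ˈner).
Foot heads (stressed positions): 2, 4.
End Rule Leftmost: primary stress on the leftmost head = syllable 2.
Primary stress: syllable 2 → a.ˈti.ske.ner.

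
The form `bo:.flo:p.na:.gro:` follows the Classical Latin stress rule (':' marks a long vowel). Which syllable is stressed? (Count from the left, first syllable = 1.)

Classical Latin: stress the penult if heavy (long vowel or closed), else the antepenult.
Weights: 2 flo:p H, 3 na: H, 4 gro: H.
The penult (syllable 3, na:) is heavy, so it takes stress.
Stress on syllable 3: bo:.flo:p.ˈna:.gro:.

3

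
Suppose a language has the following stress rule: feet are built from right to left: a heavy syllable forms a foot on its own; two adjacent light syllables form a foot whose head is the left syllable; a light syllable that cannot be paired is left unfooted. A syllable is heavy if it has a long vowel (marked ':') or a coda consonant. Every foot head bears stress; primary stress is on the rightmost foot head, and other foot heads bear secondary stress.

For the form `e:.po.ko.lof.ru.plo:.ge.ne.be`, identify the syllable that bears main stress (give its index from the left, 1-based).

Weights: 1 e: H, 2 po L, 3 ko L, 4 lof H, 5 ru L, 6 plo: H, 7 ge L, 8 ne L, 9 be L.
Parse right to left (heavy = foot alone; LL = one foot; stranded L unfooted): (ˈe:) (ˈpo.ko) (ˈlof) ru (ˈplo:) ge (ˈne.be).
Foot heads: 1, 2, 4, 6, 8.
Primary stress on the rightmost head = syllable 8.
Primary stress: syllable 8 → e:.po.ko.lof.ru.plo:.ge.ˈne.be.

8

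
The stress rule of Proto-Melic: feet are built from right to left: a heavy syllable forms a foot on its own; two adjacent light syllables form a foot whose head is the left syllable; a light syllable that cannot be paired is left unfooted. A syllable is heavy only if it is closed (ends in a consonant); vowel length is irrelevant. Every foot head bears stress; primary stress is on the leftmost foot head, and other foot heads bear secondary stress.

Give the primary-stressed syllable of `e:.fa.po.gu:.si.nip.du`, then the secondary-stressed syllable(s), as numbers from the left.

primary 2, secondary 4, 6

Weights: 1 e: L, 2 fa L, 3 po L, 4 gu: L, 5 si L, 6 nip H, 7 du L.
Parse right to left (heavy = foot alone; LL = one foot; stranded L unfooted): e: (ˈfa.po) (ˈgu:.si) (ˈnip) du.
Foot heads: 2, 4, 6.
Primary stress on the leftmost head = syllable 2.
Secondary stress on 4, 6: e:.ˈfa.po.ˌgu:.si.ˌnip.du.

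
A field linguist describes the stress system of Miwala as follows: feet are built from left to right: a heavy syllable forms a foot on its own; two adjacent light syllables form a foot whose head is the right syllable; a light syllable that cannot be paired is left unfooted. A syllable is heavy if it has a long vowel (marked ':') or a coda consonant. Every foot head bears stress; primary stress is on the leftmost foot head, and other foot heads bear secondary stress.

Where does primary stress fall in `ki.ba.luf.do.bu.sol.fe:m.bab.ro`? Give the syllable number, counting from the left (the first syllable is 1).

2

Weights: 1 ki L, 2 ba L, 3 luf H, 4 do L, 5 bu L, 6 sol H, 7 fe:m H, 8 bab H, 9 ro L.
Parse left to right (heavy = foot alone; LL = one foot; stranded L unfooted): (ki.ˈba) (ˈluf) (do.ˈbu) (ˈsol) (ˈfe:m) (ˈbab) ro.
Foot heads: 2, 3, 5, 6, 7, 8.
Primary stress on the leftmost head = syllable 2.
Primary stress: syllable 2 → ki.ˈba.luf.do.bu.sol.fe:m.bab.ro.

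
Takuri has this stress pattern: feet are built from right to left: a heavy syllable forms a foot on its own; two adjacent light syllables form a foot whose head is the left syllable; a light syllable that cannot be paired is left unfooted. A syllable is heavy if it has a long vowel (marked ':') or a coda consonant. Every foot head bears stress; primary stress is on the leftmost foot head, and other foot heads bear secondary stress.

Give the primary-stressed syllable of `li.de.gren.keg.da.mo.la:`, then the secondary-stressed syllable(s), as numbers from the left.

Weights: 1 li L, 2 de L, 3 gren H, 4 keg H, 5 da L, 6 mo L, 7 la: H.
Parse right to left (heavy = foot alone; LL = one foot; stranded L unfooted): (ˈli.de) (ˈgren) (ˈkeg) (ˈda.mo) (ˈla:).
Foot heads: 1, 3, 4, 5, 7.
Primary stress on the leftmost head = syllable 1.
Secondary stress on 3, 4, 5, 7: ˈli.de.ˌgren.ˌkeg.ˌda.mo.ˌla:.

primary 1, secondary 3, 4, 5, 7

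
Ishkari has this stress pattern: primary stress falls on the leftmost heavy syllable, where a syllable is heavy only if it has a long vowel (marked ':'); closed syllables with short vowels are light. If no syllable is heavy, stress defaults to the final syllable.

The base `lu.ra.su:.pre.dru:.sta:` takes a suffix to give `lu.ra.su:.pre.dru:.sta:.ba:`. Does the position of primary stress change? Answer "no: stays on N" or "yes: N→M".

no: stays on 3

Base `lu.ra.su:.pre.dru:.sta:` (6 syllables):
  Weights: 1 lu L, 2 ra L, 3 su: H, 4 pre L, 5 dru: H, 6 sta: H.
  Heavy syllables in the domain: 3, 5, 6. The leftmost is syllable 3 (su:).
  → primary stress on syllable 3.
Suffixed `lu.ra.su:.pre.dru:.sta:.ba:` (7 syllables):
  Weights: 1 lu L, 2 ra L, 3 su: H, 4 pre L, 5 dru: H, 6 sta: H, 7 ba: H.
  Heavy syllables in the domain: 3, 5, 6, 7. The leftmost is syllable 3 (su:).
  → primary stress on syllable 3.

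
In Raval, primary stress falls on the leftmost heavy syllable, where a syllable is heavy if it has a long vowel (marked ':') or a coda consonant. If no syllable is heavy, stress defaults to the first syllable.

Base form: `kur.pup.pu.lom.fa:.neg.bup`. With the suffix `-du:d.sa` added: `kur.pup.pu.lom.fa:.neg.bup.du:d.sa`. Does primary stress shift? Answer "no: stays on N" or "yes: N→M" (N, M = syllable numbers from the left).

Base `kur.pup.pu.lom.fa:.neg.bup` (7 syllables):
  Weights: 1 kur H, 2 pup H, 3 pu L, 4 lom H, 5 fa: H, 6 neg H, 7 bup H.
  Heavy syllables in the domain: 1, 2, 4, 5, 6, 7. The leftmost is syllable 1 (kur).
  → primary stress on syllable 1.
Suffixed `kur.pup.pu.lom.fa:.neg.bup.du:d.sa` (9 syllables):
  Weights: 1 kur H, 2 pup H, 3 pu L, 4 lom H, 5 fa: H, 6 neg H, 7 bup H, 8 du:d H, 9 sa L.
  Heavy syllables in the domain: 1, 2, 4, 5, 6, 7, 8. The leftmost is syllable 1 (kur).
  → primary stress on syllable 1.

no: stays on 1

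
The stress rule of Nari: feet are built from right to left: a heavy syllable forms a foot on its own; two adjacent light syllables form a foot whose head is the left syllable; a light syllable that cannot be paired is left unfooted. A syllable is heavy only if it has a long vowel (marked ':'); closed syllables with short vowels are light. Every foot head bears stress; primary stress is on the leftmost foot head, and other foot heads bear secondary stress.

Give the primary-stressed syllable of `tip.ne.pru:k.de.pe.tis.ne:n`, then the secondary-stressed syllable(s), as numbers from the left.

Weights: 1 tip L, 2 ne L, 3 pru:k H, 4 de L, 5 pe L, 6 tis L, 7 ne:n H.
Parse right to left (heavy = foot alone; LL = one foot; stranded L unfooted): (ˈtip.ne) (ˈpru:k) de (ˈpe.tis) (ˈne:n).
Foot heads: 1, 3, 5, 7.
Primary stress on the leftmost head = syllable 1.
Secondary stress on 3, 5, 7: ˈtip.ne.ˌpru:k.de.ˌpe.tis.ˌne:n.

primary 1, secondary 3, 5, 7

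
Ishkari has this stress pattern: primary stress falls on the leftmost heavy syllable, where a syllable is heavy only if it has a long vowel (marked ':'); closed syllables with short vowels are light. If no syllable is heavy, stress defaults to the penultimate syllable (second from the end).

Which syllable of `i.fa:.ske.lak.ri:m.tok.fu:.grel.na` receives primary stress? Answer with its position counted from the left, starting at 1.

Weights: 1 i L, 2 fa: H, 3 ske L, 4 lak L, 5 ri:m H, 6 tok L, 7 fu: H, 8 grel L, 9 na L.
Heavy syllables in the domain: 2, 5, 7. The leftmost is syllable 2 (fa:).
Primary stress: syllable 2 → i.ˈfa:.ske.lak.ri:m.tok.fu:.grel.na.

2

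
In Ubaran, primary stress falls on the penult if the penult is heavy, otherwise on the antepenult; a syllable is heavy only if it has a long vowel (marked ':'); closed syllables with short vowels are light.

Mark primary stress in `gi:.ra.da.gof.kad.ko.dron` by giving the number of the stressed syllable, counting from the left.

Weights: 5 kad L, 6 ko L, 7 dron L.
The penult (syllable 6, ko) is light, so stress falls on the antepenult (syllable 5, kad).
Primary stress: syllable 5 → gi:.ra.da.gof.ˈkad.ko.dron.

5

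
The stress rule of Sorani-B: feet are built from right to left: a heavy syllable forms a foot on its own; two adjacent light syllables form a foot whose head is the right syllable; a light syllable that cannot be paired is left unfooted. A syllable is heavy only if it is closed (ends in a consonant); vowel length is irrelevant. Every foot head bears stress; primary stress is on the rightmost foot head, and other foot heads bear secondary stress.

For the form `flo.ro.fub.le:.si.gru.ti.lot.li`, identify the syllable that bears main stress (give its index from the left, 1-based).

Weights: 1 flo L, 2 ro L, 3 fub H, 4 le: L, 5 si L, 6 gru L, 7 ti L, 8 lot H, 9 li L.
Parse right to left (heavy = foot alone; LL = one foot; stranded L unfooted): (flo.ˈro) (ˈfub) (le:.ˈsi) (gru.ˈti) (ˈlot) li.
Foot heads: 2, 3, 5, 7, 8.
Primary stress on the rightmost head = syllable 8.
Primary stress: syllable 8 → flo.ro.fub.le:.si.gru.ti.ˈlot.li.

8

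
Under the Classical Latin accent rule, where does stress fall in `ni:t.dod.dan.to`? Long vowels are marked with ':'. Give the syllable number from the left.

3

Classical Latin: stress the penult if heavy (long vowel or closed), else the antepenult.
Weights: 2 dod H, 3 dan H, 4 to L.
The penult (syllable 3, dan) is heavy, so it takes stress.
Stress on syllable 3: ni:t.dod.ˈdan.to.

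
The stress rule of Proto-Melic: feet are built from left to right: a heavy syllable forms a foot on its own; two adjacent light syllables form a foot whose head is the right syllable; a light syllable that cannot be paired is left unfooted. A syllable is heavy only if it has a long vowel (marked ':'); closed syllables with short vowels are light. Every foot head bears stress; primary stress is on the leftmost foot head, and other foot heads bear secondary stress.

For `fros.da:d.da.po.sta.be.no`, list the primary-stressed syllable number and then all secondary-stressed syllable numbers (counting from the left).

Weights: 1 fros L, 2 da:d H, 3 da L, 4 po L, 5 sta L, 6 be L, 7 no L.
Parse left to right (heavy = foot alone; LL = one foot; stranded L unfooted): fros (ˈda:d) (da.ˈpo) (sta.ˈbe) no.
Foot heads: 2, 4, 6.
Primary stress on the leftmost head = syllable 2.
Secondary stress on 4, 6: fros.ˈda:d.da.ˌpo.sta.ˌbe.no.

primary 2, secondary 4, 6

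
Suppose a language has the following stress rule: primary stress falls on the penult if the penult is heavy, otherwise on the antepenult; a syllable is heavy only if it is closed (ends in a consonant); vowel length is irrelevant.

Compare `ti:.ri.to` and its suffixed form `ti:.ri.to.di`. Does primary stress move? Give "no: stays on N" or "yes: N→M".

yes: 1→2

Base `ti:.ri.to` (3 syllables):
  Weights: 1 ti: L, 2 ri L, 3 to L.
  The penult (syllable 2, ri) is light, so stress falls on the antepenult (syllable 1, ti:).
  → primary stress on syllable 1.
Suffixed `ti:.ri.to.di` (4 syllables):
  Weights: 2 ri L, 3 to L, 4 di L.
  The penult (syllable 3, to) is light, so stress falls on the antepenult (syllable 2, ri).
  → primary stress on syllable 2.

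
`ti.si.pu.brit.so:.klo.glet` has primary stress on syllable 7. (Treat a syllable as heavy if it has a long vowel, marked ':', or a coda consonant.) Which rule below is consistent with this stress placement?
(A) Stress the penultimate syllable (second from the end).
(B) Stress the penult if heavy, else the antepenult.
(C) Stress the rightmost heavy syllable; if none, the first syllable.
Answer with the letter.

Rule A → syllable 6 (observed: 7).
Rule B → syllable 5 (observed: 7).
Rule C → syllable 7 ✓.

C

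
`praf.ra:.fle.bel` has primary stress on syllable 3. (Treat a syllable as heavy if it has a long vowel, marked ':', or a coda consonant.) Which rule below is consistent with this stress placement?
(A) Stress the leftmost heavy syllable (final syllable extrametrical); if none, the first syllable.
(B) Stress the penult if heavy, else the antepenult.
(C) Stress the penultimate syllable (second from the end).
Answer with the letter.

Rule A → syllable 1 (observed: 3).
Rule B → syllable 2 (observed: 3).
Rule C → syllable 3 ✓.

C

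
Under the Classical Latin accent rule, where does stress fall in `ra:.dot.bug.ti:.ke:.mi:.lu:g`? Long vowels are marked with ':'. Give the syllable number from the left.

6

Classical Latin: stress the penult if heavy (long vowel or closed), else the antepenult.
Weights: 5 ke: H, 6 mi: H, 7 lu:g H.
The penult (syllable 6, mi:) is heavy, so it takes stress.
Stress on syllable 6: ra:.dot.bug.ti:.ke:.ˈmi:.lu:g.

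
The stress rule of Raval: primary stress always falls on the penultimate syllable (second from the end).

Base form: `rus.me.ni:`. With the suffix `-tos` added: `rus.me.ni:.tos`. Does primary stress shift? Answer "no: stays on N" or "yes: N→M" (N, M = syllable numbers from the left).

yes: 2→3

Base `rus.me.ni:` (3 syllables):
  The word has 3 syllables; the penultimate syllable (second from the end) is syllable 2 (me).
  → primary stress on syllable 2.
Suffixed `rus.me.ni:.tos` (4 syllables):
  The word has 4 syllables; the penultimate syllable (second from the end) is syllable 3 (ni:).
  → primary stress on syllable 3.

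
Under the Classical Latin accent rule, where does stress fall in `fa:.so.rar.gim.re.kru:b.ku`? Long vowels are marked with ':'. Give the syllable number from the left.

Classical Latin: stress the penult if heavy (long vowel or closed), else the antepenult.
Weights: 5 re L, 6 kru:b H, 7 ku L.
The penult (syllable 6, kru:b) is heavy, so it takes stress.
Stress on syllable 6: fa:.so.rar.gim.re.ˈkru:b.ku.

6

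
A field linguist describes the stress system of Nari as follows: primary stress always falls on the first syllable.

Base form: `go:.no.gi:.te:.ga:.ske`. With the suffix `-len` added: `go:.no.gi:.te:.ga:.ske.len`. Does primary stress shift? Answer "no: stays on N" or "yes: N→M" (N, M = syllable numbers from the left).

no: stays on 1

Base `go:.no.gi:.te:.ga:.ske` (6 syllables):
  The word has 6 syllables; the first syllable is syllable 1 (go:).
  → primary stress on syllable 1.
Suffixed `go:.no.gi:.te:.ga:.ske.len` (7 syllables):
  The word has 7 syllables; the first syllable is syllable 1 (go:).
  → primary stress on syllable 1.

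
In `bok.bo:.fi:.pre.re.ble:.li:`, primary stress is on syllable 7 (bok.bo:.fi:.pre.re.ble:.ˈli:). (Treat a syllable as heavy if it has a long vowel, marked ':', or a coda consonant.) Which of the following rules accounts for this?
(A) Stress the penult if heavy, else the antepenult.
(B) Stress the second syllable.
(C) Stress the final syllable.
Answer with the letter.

C

Rule A → syllable 6 (observed: 7).
Rule B → syllable 2 (observed: 7).
Rule C → syllable 7 ✓.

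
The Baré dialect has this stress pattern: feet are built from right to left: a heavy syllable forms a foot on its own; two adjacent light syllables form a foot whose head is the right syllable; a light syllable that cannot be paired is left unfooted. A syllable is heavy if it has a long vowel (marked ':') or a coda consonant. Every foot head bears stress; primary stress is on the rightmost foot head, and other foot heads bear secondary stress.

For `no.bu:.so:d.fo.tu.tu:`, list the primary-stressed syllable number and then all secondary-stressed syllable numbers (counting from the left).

primary 6, secondary 2, 3, 5

Weights: 1 no L, 2 bu: H, 3 so:d H, 4 fo L, 5 tu L, 6 tu: H.
Parse right to left (heavy = foot alone; LL = one foot; stranded L unfooted): no (ˈbu:) (ˈso:d) (fo.ˈtu) (ˈtu:).
Foot heads: 2, 3, 5, 6.
Primary stress on the rightmost head = syllable 6.
Secondary stress on 2, 3, 5: no.ˌbu:.ˌso:d.fo.ˌtu.ˈtu:.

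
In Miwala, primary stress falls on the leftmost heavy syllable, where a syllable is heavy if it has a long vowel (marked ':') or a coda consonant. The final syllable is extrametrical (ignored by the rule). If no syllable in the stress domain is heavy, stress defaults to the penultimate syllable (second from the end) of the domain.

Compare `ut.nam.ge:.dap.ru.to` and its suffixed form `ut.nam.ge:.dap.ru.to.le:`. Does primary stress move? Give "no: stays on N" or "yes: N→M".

no: stays on 1

Base `ut.nam.ge:.dap.ru.to` (6 syllables):
  The final syllable (6, to) is extrametrical; the stress domain is syllables 1–5.
  Weights: 1 ut H, 2 nam H, 3 ge: H, 4 dap H, 5 ru L.
  Heavy syllables in the domain: 1, 2, 3, 4. The leftmost is syllable 1 (ut).
  → primary stress on syllable 1.
Suffixed `ut.nam.ge:.dap.ru.to.le:` (7 syllables):
  The final syllable (7, le:) is extrametrical; the stress domain is syllables 1–6.
  Weights: 1 ut H, 2 nam H, 3 ge: H, 4 dap H, 5 ru L, 6 to L.
  Heavy syllables in the domain: 1, 2, 3, 4. The leftmost is syllable 1 (ut).
  → primary stress on syllable 1.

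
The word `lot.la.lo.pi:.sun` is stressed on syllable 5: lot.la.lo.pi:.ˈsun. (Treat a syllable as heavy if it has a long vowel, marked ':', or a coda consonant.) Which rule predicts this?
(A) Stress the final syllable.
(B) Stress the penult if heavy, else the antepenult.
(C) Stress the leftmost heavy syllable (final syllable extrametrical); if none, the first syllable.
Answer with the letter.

Rule A → syllable 5 ✓.
Rule B → syllable 4 (observed: 5).
Rule C → syllable 1 (observed: 5).

A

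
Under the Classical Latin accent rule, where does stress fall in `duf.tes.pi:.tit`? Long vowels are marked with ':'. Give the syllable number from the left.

3

Classical Latin: stress the penult if heavy (long vowel or closed), else the antepenult.
Weights: 2 tes H, 3 pi: H, 4 tit H.
The penult (syllable 3, pi:) is heavy, so it takes stress.
Stress on syllable 3: duf.tes.ˈpi:.tit.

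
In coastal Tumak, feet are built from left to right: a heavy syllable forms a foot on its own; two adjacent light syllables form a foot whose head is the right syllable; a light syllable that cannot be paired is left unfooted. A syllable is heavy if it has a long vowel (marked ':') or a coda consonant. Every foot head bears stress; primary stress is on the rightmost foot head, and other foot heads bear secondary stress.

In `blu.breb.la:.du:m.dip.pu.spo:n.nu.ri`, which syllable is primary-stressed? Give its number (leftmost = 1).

Weights: 1 blu L, 2 breb H, 3 la: H, 4 du:m H, 5 dip H, 6 pu L, 7 spo:n H, 8 nu L, 9 ri L.
Parse left to right (heavy = foot alone; LL = one foot; stranded L unfooted): blu (ˈbreb) (ˈla:) (ˈdu:m) (ˈdip) pu (ˈspo:n) (nu.ˈri).
Foot heads: 2, 3, 4, 5, 7, 9.
Primary stress on the rightmost head = syllable 9.
Primary stress: syllable 9 → blu.breb.la:.du:m.dip.pu.spo:n.nu.ˈri.

9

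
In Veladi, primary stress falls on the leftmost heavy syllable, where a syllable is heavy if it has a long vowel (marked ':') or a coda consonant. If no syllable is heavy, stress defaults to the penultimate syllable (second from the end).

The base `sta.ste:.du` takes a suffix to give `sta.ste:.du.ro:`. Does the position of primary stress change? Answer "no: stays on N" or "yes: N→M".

no: stays on 2

Base `sta.ste:.du` (3 syllables):
  Weights: 1 sta L, 2 ste: H, 3 du L.
  Heavy syllables in the domain: 2. The leftmost is syllable 2 (ste:).
  → primary stress on syllable 2.
Suffixed `sta.ste:.du.ro:` (4 syllables):
  Weights: 1 sta L, 2 ste: H, 3 du L, 4 ro: H.
  Heavy syllables in the domain: 2, 4. The leftmost is syllable 2 (ste:).
  → primary stress on syllable 2.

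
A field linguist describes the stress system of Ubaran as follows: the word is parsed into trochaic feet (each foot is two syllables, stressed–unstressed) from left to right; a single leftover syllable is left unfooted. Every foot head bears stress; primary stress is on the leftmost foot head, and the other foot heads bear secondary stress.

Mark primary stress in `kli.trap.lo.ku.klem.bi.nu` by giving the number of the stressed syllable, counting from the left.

Parse left to right into trochaic (ˈσσ) feet: (ˈkli.trap) (ˈlo.ku) (ˈklem.bi) nu. Syllable 7 is left unfooted.
Foot heads (stressed positions): 1, 3, 5.
End Rule Leftmost: primary stress on the leftmost head = syllable 1.
Primary stress: syllable 1 → ˈkli.trap.lo.ku.klem.bi.nu.

1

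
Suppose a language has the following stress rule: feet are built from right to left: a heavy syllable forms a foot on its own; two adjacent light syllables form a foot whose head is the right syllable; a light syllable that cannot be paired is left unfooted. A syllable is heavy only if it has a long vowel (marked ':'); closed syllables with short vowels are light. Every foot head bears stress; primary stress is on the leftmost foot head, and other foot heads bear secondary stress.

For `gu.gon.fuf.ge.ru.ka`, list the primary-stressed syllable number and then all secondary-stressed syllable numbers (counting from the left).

primary 2, secondary 4, 6

Weights: 1 gu L, 2 gon L, 3 fuf L, 4 ge L, 5 ru L, 6 ka L.
Parse right to left (heavy = foot alone; LL = one foot; stranded L unfooted): (gu.ˈgon) (fuf.ˈge) (ru.ˈka).
Foot heads: 2, 4, 6.
Primary stress on the leftmost head = syllable 2.
Secondary stress on 4, 6: gu.ˈgon.fuf.ˌge.ru.ˌka.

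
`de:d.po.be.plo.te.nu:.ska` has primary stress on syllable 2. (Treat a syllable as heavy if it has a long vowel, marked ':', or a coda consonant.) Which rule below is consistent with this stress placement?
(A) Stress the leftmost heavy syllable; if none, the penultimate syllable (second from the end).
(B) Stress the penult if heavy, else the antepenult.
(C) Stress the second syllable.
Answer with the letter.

C

Rule A → syllable 1 (observed: 2).
Rule B → syllable 6 (observed: 2).
Rule C → syllable 2 ✓.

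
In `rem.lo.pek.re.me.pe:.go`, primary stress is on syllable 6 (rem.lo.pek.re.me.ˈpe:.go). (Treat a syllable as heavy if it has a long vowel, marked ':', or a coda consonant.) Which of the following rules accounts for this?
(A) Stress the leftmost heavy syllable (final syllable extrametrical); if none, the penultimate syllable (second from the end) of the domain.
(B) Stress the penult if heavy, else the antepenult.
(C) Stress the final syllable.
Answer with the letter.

B

Rule A → syllable 1 (observed: 6).
Rule B → syllable 6 ✓.
Rule C → syllable 7 (observed: 6).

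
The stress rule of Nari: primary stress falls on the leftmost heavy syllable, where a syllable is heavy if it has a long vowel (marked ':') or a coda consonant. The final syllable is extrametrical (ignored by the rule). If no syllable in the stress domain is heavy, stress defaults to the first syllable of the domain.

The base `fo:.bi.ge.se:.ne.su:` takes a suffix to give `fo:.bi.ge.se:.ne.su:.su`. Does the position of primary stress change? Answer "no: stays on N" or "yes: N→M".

no: stays on 1

Base `fo:.bi.ge.se:.ne.su:` (6 syllables):
  The final syllable (6, su:) is extrametrical; the stress domain is syllables 1–5.
  Weights: 1 fo: H, 2 bi L, 3 ge L, 4 se: H, 5 ne L.
  Heavy syllables in the domain: 1, 4. The leftmost is syllable 1 (fo:).
  → primary stress on syllable 1.
Suffixed `fo:.bi.ge.se:.ne.su:.su` (7 syllables):
  The final syllable (7, su) is extrametrical; the stress domain is syllables 1–6.
  Weights: 1 fo: H, 2 bi L, 3 ge L, 4 se: H, 5 ne L, 6 su: H.
  Heavy syllables in the domain: 1, 4, 6. The leftmost is syllable 1 (fo:).
  → primary stress on syllable 1.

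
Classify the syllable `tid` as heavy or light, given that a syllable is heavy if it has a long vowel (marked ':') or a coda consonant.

`tid`: short vowel, closed (coda /d/). Closed → heavy.

heavy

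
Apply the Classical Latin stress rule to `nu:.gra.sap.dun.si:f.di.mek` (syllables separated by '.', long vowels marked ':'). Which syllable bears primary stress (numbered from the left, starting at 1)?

Classical Latin: stress the penult if heavy (long vowel or closed), else the antepenult.
Weights: 5 si:f H, 6 di L, 7 mek H.
The penult (syllable 6, di) is light, so stress falls on the antepenult (syllable 5, si:f).
Stress on syllable 5: nu:.gra.sap.dun.ˈsi:f.di.mek.

5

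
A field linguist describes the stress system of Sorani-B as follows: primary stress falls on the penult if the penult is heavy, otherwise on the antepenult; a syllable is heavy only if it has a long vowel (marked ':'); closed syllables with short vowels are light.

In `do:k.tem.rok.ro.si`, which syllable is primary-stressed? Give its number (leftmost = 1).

Weights: 3 rok L, 4 ro L, 5 si L.
The penult (syllable 4, ro) is light, so stress falls on the antepenult (syllable 3, rok).
Primary stress: syllable 3 → do:k.tem.ˈrok.ro.si.

3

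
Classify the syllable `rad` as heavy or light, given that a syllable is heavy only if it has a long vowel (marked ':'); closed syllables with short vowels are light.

`rad`: short vowel, closed (coda /d/). Short vowel → light.

light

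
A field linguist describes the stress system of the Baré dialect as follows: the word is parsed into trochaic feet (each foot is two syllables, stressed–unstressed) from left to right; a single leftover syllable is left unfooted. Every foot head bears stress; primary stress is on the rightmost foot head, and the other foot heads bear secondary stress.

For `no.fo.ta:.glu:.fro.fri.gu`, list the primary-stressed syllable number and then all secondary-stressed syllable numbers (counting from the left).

primary 5, secondary 1, 3

Parse left to right into trochaic (ˈσσ) feet: (ˈno.fo) (ˈta:.glu:) (ˈfro.fri) gu. Syllable 7 is left unfooted.
Foot heads (stressed positions): 1, 3, 5.
End Rule Rightmost: primary stress on the rightmost head = syllable 5.
Secondary stress on 1, 3: ˌno.fo.ˌta:.glu:.ˈfro.fri.gu.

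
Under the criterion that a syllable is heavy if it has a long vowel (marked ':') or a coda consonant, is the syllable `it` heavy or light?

heavy

`it`: short vowel, closed (coda /t/). Closed → heavy.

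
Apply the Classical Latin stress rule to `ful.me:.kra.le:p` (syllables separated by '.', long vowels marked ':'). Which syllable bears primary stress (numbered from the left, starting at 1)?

2

Classical Latin: stress the penult if heavy (long vowel or closed), else the antepenult.
Weights: 2 me: H, 3 kra L, 4 le:p H.
The penult (syllable 3, kra) is light, so stress falls on the antepenult (syllable 2, me:).
Stress on syllable 2: ful.ˈme:.kra.le:p.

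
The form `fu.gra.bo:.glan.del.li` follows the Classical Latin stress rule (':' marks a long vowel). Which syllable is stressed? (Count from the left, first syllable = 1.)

5

Classical Latin: stress the penult if heavy (long vowel or closed), else the antepenult.
Weights: 4 glan H, 5 del H, 6 li L.
The penult (syllable 5, del) is heavy, so it takes stress.
Stress on syllable 5: fu.gra.bo:.glan.ˈdel.li.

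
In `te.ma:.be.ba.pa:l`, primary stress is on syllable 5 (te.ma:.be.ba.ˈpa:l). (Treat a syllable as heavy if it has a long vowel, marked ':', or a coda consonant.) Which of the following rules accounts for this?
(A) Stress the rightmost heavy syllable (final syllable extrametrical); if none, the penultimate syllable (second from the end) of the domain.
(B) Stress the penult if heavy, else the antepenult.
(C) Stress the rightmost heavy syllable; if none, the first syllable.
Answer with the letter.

Rule A → syllable 2 (observed: 5).
Rule B → syllable 3 (observed: 5).
Rule C → syllable 5 ✓.

C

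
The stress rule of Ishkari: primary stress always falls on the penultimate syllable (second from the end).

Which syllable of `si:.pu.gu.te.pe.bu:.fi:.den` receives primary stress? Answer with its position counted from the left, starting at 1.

7

The word has 8 syllables; the penultimate syllable (second from the end) is syllable 7 (fi:).
Primary stress: syllable 7 → si:.pu.gu.te.pe.bu:.ˈfi:.den.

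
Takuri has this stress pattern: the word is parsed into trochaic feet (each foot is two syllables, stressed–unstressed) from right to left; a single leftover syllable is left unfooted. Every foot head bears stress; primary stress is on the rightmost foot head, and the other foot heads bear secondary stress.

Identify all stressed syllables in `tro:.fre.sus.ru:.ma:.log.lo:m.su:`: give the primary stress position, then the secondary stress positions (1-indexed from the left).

Parse right to left into trochaic (ˈσσ) feet: (ˈtro:.fre) (ˈsus.ru:) (ˈma:.log) (ˈlo:m.su:).
Foot heads (stressed positions): 1, 3, 5, 7.
End Rule Rightmost: primary stress on the rightmost head = syllable 7.
Secondary stress on 1, 3, 5: ˌtro:.fre.ˌsus.ru:.ˌma:.log.ˈlo:m.su:.

primary 7, secondary 1, 3, 5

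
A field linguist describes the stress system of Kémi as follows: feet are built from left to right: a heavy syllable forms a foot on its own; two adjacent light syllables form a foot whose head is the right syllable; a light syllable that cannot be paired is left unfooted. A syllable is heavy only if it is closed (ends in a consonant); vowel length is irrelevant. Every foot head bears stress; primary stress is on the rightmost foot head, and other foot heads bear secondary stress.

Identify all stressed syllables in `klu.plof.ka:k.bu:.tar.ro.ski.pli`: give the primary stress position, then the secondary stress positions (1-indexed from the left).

Weights: 1 klu L, 2 plof H, 3 ka:k H, 4 bu: L, 5 tar H, 6 ro L, 7 ski L, 8 pli L.
Parse left to right (heavy = foot alone; LL = one foot; stranded L unfooted): klu (ˈplof) (ˈka:k) bu: (ˈtar) (ro.ˈski) pli.
Foot heads: 2, 3, 5, 7.
Primary stress on the rightmost head = syllable 7.
Secondary stress on 2, 3, 5: klu.ˌplof.ˌka:k.bu:.ˌtar.ro.ˈski.pli.

primary 7, secondary 2, 3, 5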